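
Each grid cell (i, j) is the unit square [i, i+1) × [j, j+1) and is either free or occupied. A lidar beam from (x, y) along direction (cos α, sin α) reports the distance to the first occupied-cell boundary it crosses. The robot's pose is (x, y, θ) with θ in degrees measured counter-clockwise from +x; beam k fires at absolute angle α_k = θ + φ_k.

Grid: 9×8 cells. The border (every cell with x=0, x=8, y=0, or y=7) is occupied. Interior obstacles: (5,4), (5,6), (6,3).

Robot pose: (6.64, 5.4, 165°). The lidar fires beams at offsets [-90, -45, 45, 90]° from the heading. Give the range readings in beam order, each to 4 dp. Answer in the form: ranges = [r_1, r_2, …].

beam 1: φ=-90°, α=75°
  d=(0.2588,0.9659)  start (6,5)  tX=1.3909 tY=0.6212  stride 1/|dx|=3.8637 1/|dy|=1.0353
    cross y-line → (6,6), t=0.6212
    cross x-line → (7,6), t=1.3909
    cross y-line → (7,7), t=1.6564 (wall)
  → r_1 = 1.6564
beam 2: φ=-45°, α=120°
  d=(-0.5000,0.8660)  start (6,5)  tX=1.2800 tY=0.6928  stride 1/|dx|=2.0000 1/|dy|=1.1547
    cross y-line → (6,6), t=0.6928
    cross x-line → (5,6), t=1.2800 (wall)
  → r_2 = 1.2800
beam 3: φ=45°, α=210°
  d=(-0.8660,-0.5000)  start (6,5)  tX=0.7390 tY=0.8000  stride 1/|dx|=1.1547 1/|dy|=2.0000
    cross x-line → (5,5), t=0.7390
    cross y-line → (5,4), t=0.8000 (wall)
  → r_3 = 0.8000
beam 4: φ=90°, α=255°
  d=(-0.2588,-0.9659)  start (6,5)  tX=2.4728 tY=0.4141  stride 1/|dx|=3.8637 1/|dy|=1.0353
    cross y-line → (6,4), t=0.4141
    cross y-line → (6,3), t=1.4494 (wall)
  → r_4 = 1.4494

ranges = [1.6564, 1.2800, 0.8000, 1.4494]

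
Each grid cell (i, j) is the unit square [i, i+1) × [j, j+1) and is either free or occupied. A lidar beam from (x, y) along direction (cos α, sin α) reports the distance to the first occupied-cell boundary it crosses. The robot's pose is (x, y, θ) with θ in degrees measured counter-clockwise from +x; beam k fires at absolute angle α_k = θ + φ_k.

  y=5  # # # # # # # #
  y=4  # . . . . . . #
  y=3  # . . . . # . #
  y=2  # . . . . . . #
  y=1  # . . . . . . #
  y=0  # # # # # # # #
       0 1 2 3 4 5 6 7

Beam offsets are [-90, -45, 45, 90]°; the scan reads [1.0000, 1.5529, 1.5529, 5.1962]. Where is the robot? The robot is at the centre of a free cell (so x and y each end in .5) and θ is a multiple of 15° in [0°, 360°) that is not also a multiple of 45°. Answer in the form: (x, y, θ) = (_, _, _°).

(x, y, θ) = (5.5, 1.5, 60°)

The pose lattice has 23·16 = 368 candidates. Test each by forward raycasting.
  (4.5, 1.5, 150°): beam 1 = 1.7321 ≠ 1.0000 ✗
  (3.5, 4.5, 30°): beam 1 = 4.0415 ≠ 1.0000 ✗
  (2.5, 4.5, 255°): beam 1 = 1.5529 ≠ 1.0000 ✗
  (1.5, 2.5, 150°): beam 1 = 2.8868 ≠ 1.0000 ✗
  …
  (5.5, 1.5, 60°): r_1=1.0000, r_2=1.5529, r_3=1.5529, r_4=5.1962 — all match ✓
Only this pose fits every beam.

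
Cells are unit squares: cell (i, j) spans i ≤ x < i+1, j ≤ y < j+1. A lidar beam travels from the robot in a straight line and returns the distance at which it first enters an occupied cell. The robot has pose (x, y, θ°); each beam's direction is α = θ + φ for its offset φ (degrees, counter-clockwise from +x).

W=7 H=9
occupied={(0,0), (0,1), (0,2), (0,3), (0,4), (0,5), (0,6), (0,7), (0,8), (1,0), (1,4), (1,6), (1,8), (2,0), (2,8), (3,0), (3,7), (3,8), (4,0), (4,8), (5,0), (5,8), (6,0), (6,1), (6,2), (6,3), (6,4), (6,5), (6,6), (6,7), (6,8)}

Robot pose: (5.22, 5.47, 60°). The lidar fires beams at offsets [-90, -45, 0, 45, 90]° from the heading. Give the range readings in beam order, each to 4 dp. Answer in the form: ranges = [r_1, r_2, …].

ranges = [0.9007, 0.8075, 1.5600, 2.6192, 4.8728]

beam 1: φ=-90°, α=330°
  direction (0.8660, -0.5000); cell (5,5); t to first gridline: x 0.9007, y 0.9400 (then +1.1547 / +2.0000)
    (6,5) via x @ 0.9007  # hit
  → r_1 = 0.9007
beam 2: φ=-45°, α=15°
  direction (0.9659, 0.2588); cell (5,5); t to first gridline: x 0.8075, y 2.0478 (then +1.0353 / +3.8637)
    (6,5) via x @ 0.8075  # hit
  → r_2 = 0.8075
beam 3: φ=0°, α=60°
  direction (0.5000, 0.8660); cell (5,5); t to first gridline: x 1.5600, y 0.6120 (then +2.0000 / +1.1547)
    (5,6) via y @ 0.6120
    (6,6) via x @ 1.5600  # hit
  → r_3 = 1.5600
beam 4: φ=45°, α=105°
  direction (-0.2588, 0.9659); cell (5,5); t to first gridline: x 0.8500, y 0.5487 (then +3.8637 / +1.0353)
    (5,6) via y @ 0.5487
    (4,6) via x @ 0.8500
    (4,7) via y @ 1.5840
    (4,8) via y @ 2.6192  # hit
  → r_4 = 2.6192
beam 5: φ=90°, α=150°
  direction (-0.8660, 0.5000); cell (5,5); t to first gridline: x 0.2540, y 1.0600 (then +1.1547 / +2.0000)
    (4,5) via x @ 0.2540
    (4,6) via y @ 1.0600
    (3,6) via x @ 1.4087
    (2,6) via x @ 2.5634
    (2,7) via y @ 3.0600
    (1,7) via x @ 3.7181
    (0,7) via x @ 4.8728  # hit
  → r_5 = 4.8728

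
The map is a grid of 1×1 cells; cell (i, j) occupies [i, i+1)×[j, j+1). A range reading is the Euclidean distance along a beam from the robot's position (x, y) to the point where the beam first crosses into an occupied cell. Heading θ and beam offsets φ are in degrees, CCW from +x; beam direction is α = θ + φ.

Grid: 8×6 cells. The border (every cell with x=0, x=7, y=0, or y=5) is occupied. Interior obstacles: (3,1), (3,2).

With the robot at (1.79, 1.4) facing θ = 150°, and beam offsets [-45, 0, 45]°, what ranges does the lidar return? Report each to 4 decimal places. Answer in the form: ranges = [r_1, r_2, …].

ranges = [3.0523, 0.9122, 0.8179]

beam 1: φ=-45°, α=105°
  direction (-0.2588, 0.9659); cell (1,1); t to first gridline: x 3.0523, y 0.6212 (then +3.8637 / +1.0353)
    (1,2) via y @ 0.6212
    (1,3) via y @ 1.6564
    (1,4) via y @ 2.6917
    (0,4) via x @ 3.0523  # hit
  → r_1 = 3.0523
beam 2: φ=0°, α=150°
  direction (-0.8660, 0.5000); cell (1,1); t to first gridline: x 0.9122, y 1.2000 (then +1.1547 / +2.0000)
    (0,1) via x @ 0.9122  # hit
  → r_2 = 0.9122
beam 3: φ=45°, α=195°
  direction (-0.9659, -0.2588); cell (1,1); t to first gridline: x 0.8179, y 1.5455 (then +1.0353 / +3.8637)
    (0,1) via x @ 0.8179  # hit
  → r_3 = 0.8179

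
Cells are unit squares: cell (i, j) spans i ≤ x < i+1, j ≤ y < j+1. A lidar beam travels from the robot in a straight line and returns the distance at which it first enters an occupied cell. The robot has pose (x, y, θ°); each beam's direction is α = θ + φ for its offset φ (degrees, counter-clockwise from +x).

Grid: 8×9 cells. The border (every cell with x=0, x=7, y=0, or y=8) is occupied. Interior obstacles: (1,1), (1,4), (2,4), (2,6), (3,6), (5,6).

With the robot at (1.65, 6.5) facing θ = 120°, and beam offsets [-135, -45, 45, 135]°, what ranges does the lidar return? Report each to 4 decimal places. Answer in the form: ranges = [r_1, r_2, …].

ranges = [0.3623, 1.5529, 0.6729, 1.5529]

beam 1: φ=-135°, α=345°
  d=(0.9659,-0.2588)  start (1,6)  tX=0.3623 tY=1.9319  stride 1/|dx|=1.0353 1/|dy|=3.8637
    cross x-line → (2,6), t=0.3623 (wall)
  → r_1 = 0.3623
beam 2: φ=-45°, α=75°
  d=(0.2588,0.9659)  start (1,6)  tX=1.3523 tY=0.5176  stride 1/|dx|=3.8637 1/|dy|=1.0353
    cross y-line → (1,7), t=0.5176
    cross x-line → (2,7), t=1.3523
    cross y-line → (2,8), t=1.5529 (wall)
  → r_2 = 1.5529
beam 3: φ=45°, α=165°
  d=(-0.9659,0.2588)  start (1,6)  tX=0.6729 tY=1.9319  stride 1/|dx|=1.0353 1/|dy|=3.8637
    cross x-line → (0,6), t=0.6729 (wall)
  → r_3 = 0.6729
beam 4: φ=135°, α=255°
  d=(-0.2588,-0.9659)  start (1,6)  tX=2.5114 tY=0.5176  stride 1/|dx|=3.8637 1/|dy|=1.0353
    cross y-line → (1,5), t=0.5176
    cross y-line → (1,4), t=1.5529 (wall)
  → r_4 = 1.5529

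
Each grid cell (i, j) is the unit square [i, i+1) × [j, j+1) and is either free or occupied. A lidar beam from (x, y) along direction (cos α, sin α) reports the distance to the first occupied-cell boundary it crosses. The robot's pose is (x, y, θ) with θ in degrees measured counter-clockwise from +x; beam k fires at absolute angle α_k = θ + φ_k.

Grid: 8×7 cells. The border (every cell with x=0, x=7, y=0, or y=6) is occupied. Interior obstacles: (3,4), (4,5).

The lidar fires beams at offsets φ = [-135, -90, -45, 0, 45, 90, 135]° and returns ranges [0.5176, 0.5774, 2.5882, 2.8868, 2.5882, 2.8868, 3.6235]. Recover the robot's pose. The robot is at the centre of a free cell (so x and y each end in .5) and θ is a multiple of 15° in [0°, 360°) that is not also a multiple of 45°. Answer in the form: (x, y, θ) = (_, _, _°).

(x, y, θ) = (3.5, 3.5, 210°)

Enumerate (i+0.5, j+0.5, θ) over the 28 free cells and 16 admissible headings. For each, cast all 7 beams and compare to the given ranges.
  (5.5, 1.5, 165°): beam 1 = 1.7321 ≠ 0.5176 ✗
  (6.5, 1.5, 120°): beam 3 = 1.9319 ≠ 2.5882 ✗
  (5.5, 3.5, 60°): beam 1 = 2.5882 ≠ 0.5176 ✗
  (1.5, 5.5, 165°): beam 1 = 1.0000 ≠ 0.5176 ✗
  …
  (3.5, 3.5, 210°): r_1=0.5176, r_2=0.5774, r_3=2.5882, r_4=2.8868, r_5=2.5882, r_6=2.8868, r_7=3.6235 — all match ✓
No second candidate reproduces the full scan.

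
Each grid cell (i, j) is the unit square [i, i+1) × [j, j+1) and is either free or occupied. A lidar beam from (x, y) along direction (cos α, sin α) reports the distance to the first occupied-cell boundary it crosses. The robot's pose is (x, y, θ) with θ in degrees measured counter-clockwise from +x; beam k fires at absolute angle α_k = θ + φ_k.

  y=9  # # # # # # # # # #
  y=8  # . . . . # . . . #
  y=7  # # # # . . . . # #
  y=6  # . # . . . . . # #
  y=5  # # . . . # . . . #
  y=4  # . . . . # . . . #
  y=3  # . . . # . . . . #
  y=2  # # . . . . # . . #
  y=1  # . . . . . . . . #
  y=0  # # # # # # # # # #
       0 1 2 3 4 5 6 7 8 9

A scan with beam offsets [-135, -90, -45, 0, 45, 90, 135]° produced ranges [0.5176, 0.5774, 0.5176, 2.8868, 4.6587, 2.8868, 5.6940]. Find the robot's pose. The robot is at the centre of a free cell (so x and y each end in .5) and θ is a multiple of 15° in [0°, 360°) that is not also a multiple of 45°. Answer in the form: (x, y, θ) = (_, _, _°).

(x, y, θ) = (2.5, 5.5, 240°)

Candidates: 51 free-cell centres × 16 headings = 816 poses. Raycast each; keep the one whose scan matches to 4 dp.
  (4.5, 1.5, 75°): beam 1 = 0.5774 ≠ 0.5176 ✗
  (5.5, 7.5, 345°): beam 1 = 2.8868 ≠ 0.5176 ✗
  (4.5, 7.5, 210°): beam 1 = 1.5529 ≠ 0.5176 ✗
  (4.5, 5.5, 285°): beam 1 = 1.7321 ≠ 0.5176 ✗
  (2.5, 8.5, 330°): beam 1 = 1.5529 ≠ 0.5176 ✗
  …
  (2.5, 5.5, 240°): r_1=0.5176, r_2=0.5774, r_3=0.5176, r_4=2.8868, r_5=4.6587, r_6=2.8868, r_7=5.6940 — all match ✓
Only this pose fits every beam.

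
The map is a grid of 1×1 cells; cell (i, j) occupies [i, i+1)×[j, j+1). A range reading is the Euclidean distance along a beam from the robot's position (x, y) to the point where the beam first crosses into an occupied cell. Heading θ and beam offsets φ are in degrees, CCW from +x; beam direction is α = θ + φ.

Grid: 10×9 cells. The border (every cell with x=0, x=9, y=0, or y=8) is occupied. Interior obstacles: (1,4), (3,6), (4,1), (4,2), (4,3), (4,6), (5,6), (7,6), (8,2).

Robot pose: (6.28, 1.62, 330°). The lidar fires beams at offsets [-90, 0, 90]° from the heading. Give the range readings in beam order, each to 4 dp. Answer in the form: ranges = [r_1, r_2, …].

beam 1: φ=-90°, α=240°
  d=(-0.5000,-0.8660)  start (6,1)  tX=0.5600 tY=0.7159  stride 1/|dx|=2.0000 1/|dy|=1.1547
    cross x-line → (5,1), t=0.5600
    cross y-line → (5,0), t=0.7159 (wall)
  → r_1 = 0.7159
beam 2: φ=0°, α=330°
  d=(0.8660,-0.5000)  start (6,1)  tX=0.8314 tY=1.2400  stride 1/|dx|=1.1547 1/|dy|=2.0000
    cross x-line → (7,1), t=0.8314
    cross y-line → (7,0), t=1.2400 (wall)
  → r_2 = 1.2400
beam 3: φ=90°, α=60°
  d=(0.5000,0.8660)  start (6,1)  tX=1.4400 tY=0.4388  stride 1/|dx|=2.0000 1/|dy|=1.1547
    cross y-line → (6,2), t=0.4388
    cross x-line → (7,2), t=1.4400
    cross y-line → (7,3), t=1.5935
    cross y-line → (7,4), t=2.7482
    cross x-line → (8,4), t=3.4400
    cross y-line → (8,5), t=3.9029
    cross y-line → (8,6), t=5.0576
    cross x-line → (9,6), t=5.4400 (wall)
  → r_3 = 5.4400

ranges = [0.7159, 1.2400, 5.4400]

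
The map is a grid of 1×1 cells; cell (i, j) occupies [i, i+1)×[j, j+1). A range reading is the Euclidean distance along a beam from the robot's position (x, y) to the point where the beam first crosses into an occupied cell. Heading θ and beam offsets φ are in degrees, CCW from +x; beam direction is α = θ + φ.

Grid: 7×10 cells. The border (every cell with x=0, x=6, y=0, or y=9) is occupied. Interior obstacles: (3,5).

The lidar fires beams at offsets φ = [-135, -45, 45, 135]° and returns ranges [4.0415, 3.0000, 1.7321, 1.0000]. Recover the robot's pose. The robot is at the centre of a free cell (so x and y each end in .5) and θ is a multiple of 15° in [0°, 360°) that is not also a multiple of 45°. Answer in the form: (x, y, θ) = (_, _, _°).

The pose lattice has 39·16 = 624 candidates. Test each by forward raycasting.
  (2.5, 8.5, 255°): beam 1 = 0.5774 ≠ 4.0415 ✗
  (3.5, 4.5, 150°): beam 1 = 2.5882 ≠ 4.0415 ✗
  (5.5, 7.5, 105°): beam 1 = 0.5774 ≠ 4.0415 ✗
  …
  (4.5, 4.5, 345°): r_1=4.0415, r_2=3.0000, r_3=1.7321, r_4=1.0000 — all match ✓
No second candidate reproduces the full scan.

(x, y, θ) = (4.5, 4.5, 345°)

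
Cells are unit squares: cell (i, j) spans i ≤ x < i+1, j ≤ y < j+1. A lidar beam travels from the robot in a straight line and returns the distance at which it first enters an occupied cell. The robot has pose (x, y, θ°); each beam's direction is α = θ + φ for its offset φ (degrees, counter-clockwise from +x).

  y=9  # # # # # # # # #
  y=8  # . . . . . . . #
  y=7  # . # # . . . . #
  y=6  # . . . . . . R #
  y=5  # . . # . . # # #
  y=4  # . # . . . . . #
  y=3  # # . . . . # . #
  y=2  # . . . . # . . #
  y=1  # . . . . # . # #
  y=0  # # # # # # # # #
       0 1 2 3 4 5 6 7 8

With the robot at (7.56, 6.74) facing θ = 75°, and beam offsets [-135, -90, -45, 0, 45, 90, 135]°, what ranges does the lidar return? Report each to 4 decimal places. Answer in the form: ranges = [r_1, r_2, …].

beam 1: φ=-135°, α=300°
  dir = (cos 300°, sin 300°) = (0.5000, -0.8660); from cell (7,6)
  next x-line at t=0.8800, next y-line at t=0.8545; Δt_x=2.0000, Δt_y=1.1547
    y: enter (7,5) at t=0.8545 ← occupied
  → r_1 = 0.8545
beam 2: φ=-90°, α=345°
  dir = (cos 345°, sin 345°) = (0.9659, -0.2588); from cell (7,6)
  next x-line at t=0.4555, next y-line at t=2.8591; Δt_x=1.0353, Δt_y=3.8637
    x: enter (8,6) at t=0.4555 ← occupied
  → r_2 = 0.4555
beam 3: φ=-45°, α=30°
  dir = (cos 30°, sin 30°) = (0.8660, 0.5000); from cell (7,6)
  next x-line at t=0.5081, next y-line at t=0.5200; Δt_x=1.1547, Δt_y=2.0000
    x: enter (8,6) at t=0.5081 ← occupied
  → r_3 = 0.5081
beam 4: φ=0°, α=75°
  dir = (cos 75°, sin 75°) = (0.2588, 0.9659); from cell (7,6)
  next x-line at t=1.7000, next y-line at t=0.2692; Δt_x=3.8637, Δt_y=1.0353
    y: enter (7,7) at t=0.2692
    y: enter (7,8) at t=1.3044
    x: enter (8,8) at t=1.7000 ← occupied
  → r_4 = 1.7000
beam 5: φ=45°, α=120°
  dir = (cos 120°, sin 120°) = (-0.5000, 0.8660); from cell (7,6)
  next x-line at t=1.1200, next y-line at t=0.3002; Δt_x=2.0000, Δt_y=1.1547
    y: enter (7,7) at t=0.3002
    x: enter (6,7) at t=1.1200
    y: enter (6,8) at t=1.4549
    y: enter (6,9) at t=2.6096 ← occupied
  → r_5 = 2.6096
beam 6: φ=90°, α=165°
  dir = (cos 165°, sin 165°) = (-0.9659, 0.2588); from cell (7,6)
  next x-line at t=0.5798, next y-line at t=1.0046; Δt_x=1.0353, Δt_y=3.8637
    x: enter (6,6) at t=0.5798
    y: enter (6,7) at t=1.0046
    x: enter (5,7) at t=1.6150
    x: enter (4,7) at t=2.6503
    x: enter (3,7) at t=3.6856 ← occupied
  → r_6 = 3.6856
beam 7: φ=135°, α=210°
  dir = (cos 210°, sin 210°) = (-0.8660, -0.5000); from cell (7,6)
  next x-line at t=0.6466, next y-line at t=1.4800; Δt_x=1.1547, Δt_y=2.0000
    x: enter (6,6) at t=0.6466
    y: enter (6,5) at t=1.4800 ← occupied
  → r_7 = 1.4800

ranges = [0.8545, 0.4555, 0.5081, 1.7000, 2.6096, 3.6856, 1.4800]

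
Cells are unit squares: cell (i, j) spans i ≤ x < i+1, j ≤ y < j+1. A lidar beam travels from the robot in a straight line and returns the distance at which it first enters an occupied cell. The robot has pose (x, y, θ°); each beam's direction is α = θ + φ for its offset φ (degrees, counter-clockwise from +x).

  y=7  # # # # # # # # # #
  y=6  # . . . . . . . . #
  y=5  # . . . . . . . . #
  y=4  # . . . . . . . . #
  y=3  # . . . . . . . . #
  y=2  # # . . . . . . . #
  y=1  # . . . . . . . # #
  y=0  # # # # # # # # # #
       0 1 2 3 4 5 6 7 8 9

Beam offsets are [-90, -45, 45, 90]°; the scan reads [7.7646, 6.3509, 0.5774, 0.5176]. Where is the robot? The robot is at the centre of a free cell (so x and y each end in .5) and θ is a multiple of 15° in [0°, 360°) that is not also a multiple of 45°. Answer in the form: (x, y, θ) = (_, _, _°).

Enumerate (i+0.5, j+0.5, θ) over the 46 free cells and 16 admissible headings. For each, cast all 4 beams and compare to the given ranges.
  (6.5, 3.5, 150°): beam 1 = 4.0415 ≠ 7.7646 ✗
  (4.5, 3.5, 345°): beam 1 = 2.5882 ≠ 7.7646 ✗
  (3.5, 6.5, 330°): beam 1 = 4.0415 ≠ 7.7646 ✗
  …
  (8.5, 6.5, 285°): r_1=7.7646, r_2=6.3509, r_3=0.5774, r_4=0.5176 — all match ✓
Only this pose fits every beam.

(x, y, θ) = (8.5, 6.5, 285°)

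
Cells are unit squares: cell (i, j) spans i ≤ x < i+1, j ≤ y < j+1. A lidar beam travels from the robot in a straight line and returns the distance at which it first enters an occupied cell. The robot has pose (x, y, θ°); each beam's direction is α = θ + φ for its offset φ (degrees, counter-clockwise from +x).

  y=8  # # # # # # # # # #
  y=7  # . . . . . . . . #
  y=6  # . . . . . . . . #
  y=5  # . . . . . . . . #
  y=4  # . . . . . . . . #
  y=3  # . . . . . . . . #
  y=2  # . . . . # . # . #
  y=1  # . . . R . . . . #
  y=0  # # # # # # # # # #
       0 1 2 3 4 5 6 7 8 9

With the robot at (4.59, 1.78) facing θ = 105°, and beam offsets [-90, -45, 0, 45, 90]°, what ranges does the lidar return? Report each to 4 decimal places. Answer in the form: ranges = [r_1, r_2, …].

beam 1: φ=-90°, α=15°
  cosα=0.9659 sinα=0.2588 | (4,1) | tMaxX 0.4245 tMaxY 0.8500 | tΔX 1.0353 tΔY 3.8637
    t=0.4245 [x] (5,1)
    t=0.8500 [y] (5,2) — stop
  → r_1 = 0.8500
beam 2: φ=-45°, α=60°
  cosα=0.5000 sinα=0.8660 | (4,1) | tMaxX 0.8200 tMaxY 0.2540 | tΔX 2.0000 tΔY 1.1547
    t=0.2540 [y] (4,2)
    t=0.8200 [x] (5,2) — stop
  → r_2 = 0.8200
beam 3: φ=0°, α=105°
  cosα=-0.2588 sinα=0.9659 | (4,1) | tMaxX 2.2796 tMaxY 0.2278 | tΔX 3.8637 tΔY 1.0353
    t=0.2278 [y] (4,2)
    t=1.2630 [y] (4,3)
    t=2.2796 [x] (3,3)
    t=2.2983 [y] (3,4)
    t=3.3336 [y] (3,5)
    t=4.3689 [y] (3,6)
    t=5.4041 [y] (3,7)
    t=6.1433 [x] (2,7)
    t=6.4394 [y] (2,8) — stop
  → r_3 = 6.4394
beam 4: φ=45°, α=150°
  cosα=-0.8660 sinα=0.5000 | (4,1) | tMaxX 0.6813 tMaxY 0.4400 | tΔX 1.1547 tΔY 2.0000
    t=0.4400 [y] (4,2)
    t=0.6813 [x] (3,2)
    t=1.8360 [x] (2,2)
    t=2.4400 [y] (2,3)
    t=2.9907 [x] (1,3)
    t=4.1454 [x] (0,3) — stop
  → r_4 = 4.1454
beam 5: φ=90°, α=195°
  cosα=-0.9659 sinα=-0.2588 | (4,1) | tMaxX 0.6108 tMaxY 3.0137 | tΔX 1.0353 tΔY 3.8637
    t=0.6108 [x] (3,1)
    t=1.6461 [x] (2,1)
    t=2.6814 [x] (1,1)
    t=3.0137 [y] (1,0) — stop
  → r_5 = 3.0137

ranges = [0.8500, 0.8200, 6.4394, 4.1454, 3.0137]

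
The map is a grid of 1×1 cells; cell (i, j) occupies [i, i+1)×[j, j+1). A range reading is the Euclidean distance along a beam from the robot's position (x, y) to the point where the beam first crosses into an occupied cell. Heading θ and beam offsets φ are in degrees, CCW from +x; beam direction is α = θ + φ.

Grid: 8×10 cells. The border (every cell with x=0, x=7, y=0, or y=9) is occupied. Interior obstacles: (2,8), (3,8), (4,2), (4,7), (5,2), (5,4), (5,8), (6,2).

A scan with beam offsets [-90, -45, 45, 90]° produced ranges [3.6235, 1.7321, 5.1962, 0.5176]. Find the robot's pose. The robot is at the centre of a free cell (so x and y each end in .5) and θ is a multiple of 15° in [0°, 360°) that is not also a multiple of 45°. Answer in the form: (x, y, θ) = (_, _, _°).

Enumerate (i+0.5, j+0.5, θ) over the 40 free cells and 16 admissible headings. For each, cast all 4 beams and compare to the given ranges.
  (1.5, 6.5, 195°): beam 1 = 1.9319 ≠ 3.6235 ✗
  (1.5, 5.5, 150°): beam 1 = 2.8868 ≠ 3.6235 ✗
  (1.5, 4.5, 60°): beam 1 = 3.0000 ≠ 3.6235 ✗
  …
  (5.5, 5.5, 165°): r_1=3.6235, r_2=1.7321, r_3=5.1962, r_4=0.5176 — all match ✓
No second candidate reproduces the full scan.

(x, y, θ) = (5.5, 5.5, 165°)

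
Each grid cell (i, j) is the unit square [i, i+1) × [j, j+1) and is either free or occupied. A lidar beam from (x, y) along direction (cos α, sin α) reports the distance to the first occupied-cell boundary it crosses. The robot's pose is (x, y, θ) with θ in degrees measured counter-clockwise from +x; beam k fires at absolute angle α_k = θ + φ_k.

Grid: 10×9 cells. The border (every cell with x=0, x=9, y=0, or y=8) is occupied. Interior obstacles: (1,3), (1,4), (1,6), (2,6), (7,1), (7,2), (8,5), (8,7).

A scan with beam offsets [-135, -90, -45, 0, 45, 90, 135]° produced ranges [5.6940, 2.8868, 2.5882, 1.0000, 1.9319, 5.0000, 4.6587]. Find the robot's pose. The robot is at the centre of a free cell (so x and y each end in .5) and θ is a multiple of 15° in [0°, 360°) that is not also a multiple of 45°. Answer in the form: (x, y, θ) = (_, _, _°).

The pose lattice has 48·16 = 768 candidates. Test each by forward raycasting.
  (3.5, 5.5, 210°): beam 1 = 2.5882 ≠ 5.6940 ✗
  (4.5, 6.5, 150°): beam 1 = 3.6235 ≠ 5.6940 ✗
  (8.5, 2.5, 195°): beam 1 = 1.0000 ≠ 5.6940 ✗
  …
  (3.5, 5.5, 150°): r_1=5.6940, r_2=2.8868, r_3=2.5882, r_4=1.0000, r_5=1.9319, r_6=5.0000, r_7=4.6587 — all match ✓
Only this pose fits every beam.

(x, y, θ) = (3.5, 5.5, 150°)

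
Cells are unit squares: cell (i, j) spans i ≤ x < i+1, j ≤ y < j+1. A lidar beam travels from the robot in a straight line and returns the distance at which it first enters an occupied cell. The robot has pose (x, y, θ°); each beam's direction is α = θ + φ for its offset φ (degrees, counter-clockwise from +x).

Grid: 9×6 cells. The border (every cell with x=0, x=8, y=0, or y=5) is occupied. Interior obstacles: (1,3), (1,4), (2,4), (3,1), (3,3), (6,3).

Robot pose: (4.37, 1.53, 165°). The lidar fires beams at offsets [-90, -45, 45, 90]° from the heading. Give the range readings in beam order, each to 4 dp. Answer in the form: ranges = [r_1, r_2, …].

ranges = [3.5924, 1.6974, 0.4272, 0.5487]

beam 1: φ=-90°, α=75°
  direction (0.2588, 0.9659); cell (4,1); t to first gridline: x 2.4341, y 0.4866 (then +3.8637 / +1.0353)
    (4,2) via y @ 0.4866
    (4,3) via y @ 1.5219
    (5,3) via x @ 2.4341
    (5,4) via y @ 2.5571
    (5,5) via y @ 3.5924  # hit
  → r_1 = 3.5924
beam 2: φ=-45°, α=120°
  direction (-0.5000, 0.8660); cell (4,1); t to first gridline: x 0.7400, y 0.5427 (then +2.0000 / +1.1547)
    (4,2) via y @ 0.5427
    (3,2) via x @ 0.7400
    (3,3) via y @ 1.6974  # hit
  → r_2 = 1.6974
beam 3: φ=45°, α=210°
  direction (-0.8660, -0.5000); cell (4,1); t to first gridline: x 0.4272, y 1.0600 (then +1.1547 / +2.0000)
    (3,1) via x @ 0.4272  # hit
  → r_3 = 0.4272
beam 4: φ=90°, α=255°
  direction (-0.2588, -0.9659); cell (4,1); t to first gridline: x 1.4296, y 0.5487 (then +3.8637 / +1.0353)
    (4,0) via y @ 0.5487  # hit
  → r_4 = 0.5487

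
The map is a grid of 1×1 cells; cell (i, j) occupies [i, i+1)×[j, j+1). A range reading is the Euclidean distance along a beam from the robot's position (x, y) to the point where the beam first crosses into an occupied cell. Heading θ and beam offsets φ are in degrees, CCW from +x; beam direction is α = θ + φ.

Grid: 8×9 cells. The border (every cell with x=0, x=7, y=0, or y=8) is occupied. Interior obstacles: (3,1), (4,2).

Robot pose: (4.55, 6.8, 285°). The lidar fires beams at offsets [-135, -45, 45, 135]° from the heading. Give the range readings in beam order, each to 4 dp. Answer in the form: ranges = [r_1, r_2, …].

ranges = [2.4000, 6.6973, 2.8290, 1.3856]

beam 1: φ=-135°, α=150°
  direction (-0.8660, 0.5000); cell (4,6); t to first gridline: x 0.6351, y 0.4000 (then +1.1547 / +2.0000)
    (4,7) via y @ 0.4000
    (3,7) via x @ 0.6351
    (2,7) via x @ 1.7898
    (2,8) via y @ 2.4000  # hit
  → r_1 = 2.4000
beam 2: φ=-45°, α=240°
  direction (-0.5000, -0.8660); cell (4,6); t to first gridline: x 1.1000, y 0.9238 (then +2.0000 / +1.1547)
    (4,5) via y @ 0.9238
    (3,5) via x @ 1.1000
    (3,4) via y @ 2.0785
    (2,4) via x @ 3.1000
    (2,3) via y @ 3.2332
    (2,2) via y @ 4.3879
    (1,2) via x @ 5.1000
    (1,1) via y @ 5.5426
    (1,0) via y @ 6.6973  # hit
  → r_2 = 6.6973
beam 3: φ=45°, α=330°
  direction (0.8660, -0.5000); cell (4,6); t to first gridline: x 0.5196, y 1.6000 (then +1.1547 / +2.0000)
    (5,6) via x @ 0.5196
    (5,5) via y @ 1.6000
    (6,5) via x @ 1.6743
    (7,5) via x @ 2.8290  # hit
  → r_3 = 2.8290
beam 4: φ=135°, α=60°
  direction (0.5000, 0.8660); cell (4,6); t to first gridline: x 0.9000, y 0.2309 (then +2.0000 / +1.1547)
    (4,7) via y @ 0.2309
    (5,7) via x @ 0.9000
    (5,8) via y @ 1.3856  # hit
  → r_4 = 1.3856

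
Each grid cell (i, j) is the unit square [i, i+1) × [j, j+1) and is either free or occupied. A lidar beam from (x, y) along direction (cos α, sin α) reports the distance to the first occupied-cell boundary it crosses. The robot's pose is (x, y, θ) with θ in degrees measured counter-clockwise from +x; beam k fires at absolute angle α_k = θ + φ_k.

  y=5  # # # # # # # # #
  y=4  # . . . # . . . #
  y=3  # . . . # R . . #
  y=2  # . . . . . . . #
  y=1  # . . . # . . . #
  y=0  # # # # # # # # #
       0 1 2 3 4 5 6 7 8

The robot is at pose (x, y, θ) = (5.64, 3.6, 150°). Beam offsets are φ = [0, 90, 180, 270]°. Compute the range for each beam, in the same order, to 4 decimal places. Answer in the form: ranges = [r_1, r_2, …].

ranges = [0.7390, 1.8475, 2.7251, 1.6166]

beam 1: φ=0°, α=150°
  dir = (cos 150°, sin 150°) = (-0.8660, 0.5000); from cell (5,3)
  next x-line at t=0.7390, next y-line at t=0.8000; Δt_x=1.1547, Δt_y=2.0000
    x: enter (4,3) at t=0.7390 ← occupied
  → r_1 = 0.7390
beam 2: φ=90°, α=240°
  dir = (cos 240°, sin 240°) = (-0.5000, -0.8660); from cell (5,3)
  next x-line at t=1.2800, next y-line at t=0.6928; Δt_x=2.0000, Δt_y=1.1547
    y: enter (5,2) at t=0.6928
    x: enter (4,2) at t=1.2800
    y: enter (4,1) at t=1.8475 ← occupied
  → r_2 = 1.8475
beam 3: φ=180°, α=330°
  dir = (cos 330°, sin 330°) = (0.8660, -0.5000); from cell (5,3)
  next x-line at t=0.4157, next y-line at t=1.2000; Δt_x=1.1547, Δt_y=2.0000
    x: enter (6,3) at t=0.4157
    y: enter (6,2) at t=1.2000
    x: enter (7,2) at t=1.5704
    x: enter (8,2) at t=2.7251 ← occupied
  → r_3 = 2.7251
beam 4: φ=270°, α=60°
  dir = (cos 60°, sin 60°) = (0.5000, 0.8660); from cell (5,3)
  next x-line at t=0.7200, next y-line at t=0.4619; Δt_x=2.0000, Δt_y=1.1547
    y: enter (5,4) at t=0.4619
    x: enter (6,4) at t=0.7200
    y: enter (6,5) at t=1.6166 ← occupied
  → r_4 = 1.6166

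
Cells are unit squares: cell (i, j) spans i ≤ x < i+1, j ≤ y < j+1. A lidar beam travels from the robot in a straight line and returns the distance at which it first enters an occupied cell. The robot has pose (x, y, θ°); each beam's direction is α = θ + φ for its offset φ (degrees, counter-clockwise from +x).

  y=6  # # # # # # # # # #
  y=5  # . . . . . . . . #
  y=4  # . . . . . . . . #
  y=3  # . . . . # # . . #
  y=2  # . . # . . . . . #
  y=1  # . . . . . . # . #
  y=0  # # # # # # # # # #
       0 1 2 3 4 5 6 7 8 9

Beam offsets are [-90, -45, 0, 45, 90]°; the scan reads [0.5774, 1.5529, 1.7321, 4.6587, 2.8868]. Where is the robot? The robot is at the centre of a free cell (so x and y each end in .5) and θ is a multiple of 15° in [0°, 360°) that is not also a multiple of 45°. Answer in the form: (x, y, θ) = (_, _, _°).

(x, y, θ) = (2.5, 5.5, 210°)

Candidates: 36 free-cell centres × 16 headings = 576 poses. Raycast each; keep the one whose scan matches to 4 dp.
  (5.5, 1.5, 165°): beam 1 = 1.5529 ≠ 0.5774 ✗
  (1.5, 3.5, 240°): beam 2 = 0.5176 ≠ 1.5529 ✗
  (3.5, 5.5, 150°): beam 2 = 0.5176 ≠ 1.5529 ✗
  (8.5, 4.5, 330°): beam 1 = 2.8868 ≠ 0.5774 ✗
  …
  (2.5, 5.5, 210°): r_1=0.5774, r_2=1.5529, r_3=1.7321, r_4=4.6587, r_5=2.8868 — all match ✓
Unique over the lattice → pose = (2.5, 5.5, 210°).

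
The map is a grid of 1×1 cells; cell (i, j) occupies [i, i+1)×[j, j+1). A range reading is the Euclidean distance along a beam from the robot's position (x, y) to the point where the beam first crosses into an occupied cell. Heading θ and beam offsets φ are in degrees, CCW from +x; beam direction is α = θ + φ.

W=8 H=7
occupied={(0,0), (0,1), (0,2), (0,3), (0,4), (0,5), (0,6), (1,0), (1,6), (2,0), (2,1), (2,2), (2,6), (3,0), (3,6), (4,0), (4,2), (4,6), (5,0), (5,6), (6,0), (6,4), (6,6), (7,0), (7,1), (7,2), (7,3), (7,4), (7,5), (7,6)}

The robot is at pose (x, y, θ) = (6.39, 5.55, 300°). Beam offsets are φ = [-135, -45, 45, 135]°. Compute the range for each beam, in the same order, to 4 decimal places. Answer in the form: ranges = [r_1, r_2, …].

beam 1: φ=-135°, α=165°
  dir = (cos 165°, sin 165°) = (-0.9659, 0.2588); from cell (6,5)
  next x-line at t=0.4038, next y-line at t=1.7387; Δt_x=1.0353, Δt_y=3.8637
    x: enter (5,5) at t=0.4038
    x: enter (4,5) at t=1.4390
    y: enter (4,6) at t=1.7387 ← occupied
  → r_1 = 1.7387
beam 2: φ=-45°, α=255°
  dir = (cos 255°, sin 255°) = (-0.2588, -0.9659); from cell (6,5)
  next x-line at t=1.5068, next y-line at t=0.5694; Δt_x=3.8637, Δt_y=1.0353
    y: enter (6,4) at t=0.5694 ← occupied
  → r_2 = 0.5694
beam 3: φ=45°, α=345°
  dir = (cos 345°, sin 345°) = (0.9659, -0.2588); from cell (6,5)
  next x-line at t=0.6315, next y-line at t=2.1250; Δt_x=1.0353, Δt_y=3.8637
    x: enter (7,5) at t=0.6315 ← occupied
  → r_3 = 0.6315
beam 4: φ=135°, α=75°
  dir = (cos 75°, sin 75°) = (0.2588, 0.9659); from cell (6,5)
  next x-line at t=2.3569, next y-line at t=0.4659; Δt_x=3.8637, Δt_y=1.0353
    y: enter (6,6) at t=0.4659 ← occupied
  → r_4 = 0.4659

ranges = [1.7387, 0.5694, 0.6315, 0.4659]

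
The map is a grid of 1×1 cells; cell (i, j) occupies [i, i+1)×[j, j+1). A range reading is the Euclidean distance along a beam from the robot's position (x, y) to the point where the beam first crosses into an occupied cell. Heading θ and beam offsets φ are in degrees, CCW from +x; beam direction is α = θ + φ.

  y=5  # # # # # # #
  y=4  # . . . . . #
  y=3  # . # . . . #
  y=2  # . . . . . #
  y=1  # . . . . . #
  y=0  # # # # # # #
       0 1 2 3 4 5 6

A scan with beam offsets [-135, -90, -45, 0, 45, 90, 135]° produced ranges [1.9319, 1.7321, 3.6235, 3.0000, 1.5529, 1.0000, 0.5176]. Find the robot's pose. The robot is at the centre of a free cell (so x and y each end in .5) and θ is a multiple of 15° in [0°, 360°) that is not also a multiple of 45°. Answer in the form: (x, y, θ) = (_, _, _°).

(x, y, θ) = (4.5, 4.5, 300°)

Enumerate (i+0.5, j+0.5, θ) over the 19 free cells and 16 admissible headings. For each, cast all 7 beams and compare to the given ranges.
  (1.5, 1.5, 75°): beam 1 = 0.5774 ≠ 1.9319 ✗
  (5.5, 2.5, 240°): beam 1 = 2.5882 ≠ 1.9319 ✗
  (1.5, 4.5, 60°): beam 1 = 3.6235 ≠ 1.9319 ✗
  (3.5, 2.5, 120°): beam 1 = 2.5882 ≠ 1.9319 ✗
  (4.5, 2.5, 120°): beam 1 = 1.5529 ≠ 1.9319 ✗
  …
  (4.5, 4.5, 300°): r_1=1.9319, r_2=1.7321, r_3=3.6235, r_4=3.0000, r_5=1.5529, r_6=1.0000, r_7=0.5176 — all match ✓
No second candidate reproduces the full scan.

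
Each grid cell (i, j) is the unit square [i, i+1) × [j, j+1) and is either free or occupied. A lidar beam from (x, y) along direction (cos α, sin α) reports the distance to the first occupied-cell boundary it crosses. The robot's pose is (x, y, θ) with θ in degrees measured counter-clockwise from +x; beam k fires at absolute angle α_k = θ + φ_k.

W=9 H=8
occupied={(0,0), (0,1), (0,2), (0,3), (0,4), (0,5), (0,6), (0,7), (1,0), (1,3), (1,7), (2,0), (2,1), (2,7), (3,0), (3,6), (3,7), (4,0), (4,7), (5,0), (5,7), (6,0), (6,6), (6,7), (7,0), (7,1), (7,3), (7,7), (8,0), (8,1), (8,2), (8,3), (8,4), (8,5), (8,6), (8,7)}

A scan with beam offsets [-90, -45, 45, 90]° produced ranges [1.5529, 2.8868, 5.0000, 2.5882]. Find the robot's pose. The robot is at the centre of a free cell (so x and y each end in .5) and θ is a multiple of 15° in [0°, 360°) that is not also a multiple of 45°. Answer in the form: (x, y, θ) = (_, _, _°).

(x, y, θ) = (2.5, 3.5, 345°)

Enumerate (i+0.5, j+0.5, θ) over the 36 free cells and 16 admissible headings. For each, cast all 4 beams and compare to the given ranges.
  (6.5, 4.5, 195°): beam 2 = 3.0000 ≠ 2.8868 ✗
  (3.5, 5.5, 300°): beam 1 = 2.8868 ≠ 1.5529 ✗
  (5.5, 6.5, 165°): beam 1 = 0.5176 ≠ 1.5529 ✗
  (2.5, 5.5, 255°): beam 2 = 1.7321 ≠ 2.8868 ✗
  …
  (2.5, 3.5, 345°): r_1=1.5529, r_2=2.8868, r_3=5.0000, r_4=2.5882 — all match ✓
Unique over the lattice → pose = (2.5, 3.5, 345°).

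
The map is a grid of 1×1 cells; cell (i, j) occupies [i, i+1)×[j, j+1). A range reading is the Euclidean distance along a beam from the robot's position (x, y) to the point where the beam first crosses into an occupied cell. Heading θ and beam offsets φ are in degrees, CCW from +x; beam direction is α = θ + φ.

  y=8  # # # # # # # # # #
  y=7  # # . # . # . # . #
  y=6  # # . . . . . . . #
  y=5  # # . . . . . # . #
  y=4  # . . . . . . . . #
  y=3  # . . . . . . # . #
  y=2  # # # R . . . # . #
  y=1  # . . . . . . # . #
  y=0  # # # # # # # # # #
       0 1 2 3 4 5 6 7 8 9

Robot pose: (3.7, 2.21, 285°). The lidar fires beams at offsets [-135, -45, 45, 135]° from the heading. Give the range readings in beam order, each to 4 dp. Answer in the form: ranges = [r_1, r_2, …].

beam 1: φ=-135°, α=150°
  cosα=-0.8660 sinα=0.5000 | (3,2) | tMaxX 0.8083 tMaxY 1.5800 | tΔX 1.1547 tΔY 2.0000
    t=0.8083 [x] (2,2) — stop
  → r_1 = 0.8083
beam 2: φ=-45°, α=240°
  cosα=-0.5000 sinα=-0.8660 | (3,2) | tMaxX 1.4000 tMaxY 0.2425 | tΔX 2.0000 tΔY 1.1547
    t=0.2425 [y] (3,1)
    t=1.3972 [y] (3,0) — stop
  → r_2 = 1.3972
beam 3: φ=45°, α=330°
  cosα=0.8660 sinα=-0.5000 | (3,2) | tMaxX 0.3464 tMaxY 0.4200 | tΔX 1.1547 tΔY 2.0000
    t=0.3464 [x] (4,2)
    t=0.4200 [y] (4,1)
    t=1.5011 [x] (5,1)
    t=2.4200 [y] (5,0) — stop
  → r_3 = 2.4200
beam 4: φ=135°, α=60°
  cosα=0.5000 sinα=0.8660 | (3,2) | tMaxX 0.6000 tMaxY 0.9122 | tΔX 2.0000 tΔY 1.1547
    t=0.6000 [x] (4,2)
    t=0.9122 [y] (4,3)
    t=2.0669 [y] (4,4)
    t=2.6000 [x] (5,4)
    t=3.2216 [y] (5,5)
    t=4.3763 [y] (5,6)
    t=4.6000 [x] (6,6)
    t=5.5310 [y] (6,7)
    t=6.6000 [x] (7,7) — stop
  → r_4 = 6.6000

ranges = [0.8083, 1.3972, 2.4200, 6.6000]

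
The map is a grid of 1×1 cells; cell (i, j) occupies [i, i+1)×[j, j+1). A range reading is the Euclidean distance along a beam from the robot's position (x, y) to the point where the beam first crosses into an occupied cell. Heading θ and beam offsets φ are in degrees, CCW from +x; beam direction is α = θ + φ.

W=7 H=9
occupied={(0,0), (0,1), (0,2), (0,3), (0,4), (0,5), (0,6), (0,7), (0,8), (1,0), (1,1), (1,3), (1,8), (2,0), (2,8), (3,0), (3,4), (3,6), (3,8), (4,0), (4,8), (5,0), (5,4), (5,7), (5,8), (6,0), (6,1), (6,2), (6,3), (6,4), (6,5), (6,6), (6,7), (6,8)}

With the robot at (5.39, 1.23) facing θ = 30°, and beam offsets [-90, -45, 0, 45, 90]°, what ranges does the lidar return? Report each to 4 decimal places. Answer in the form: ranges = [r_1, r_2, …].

beam 1: φ=-90°, α=300°
  d=(0.5000,-0.8660)  start (5,1)  tX=1.2200 tY=0.2656  stride 1/|dx|=2.0000 1/|dy|=1.1547
    cross y-line → (5,0), t=0.2656 (wall)
  → r_1 = 0.2656
beam 2: φ=-45°, α=345°
  d=(0.9659,-0.2588)  start (5,1)  tX=0.6315 tY=0.8887  stride 1/|dx|=1.0353 1/|dy|=3.8637
    cross x-line → (6,1), t=0.6315 (wall)
  → r_2 = 0.6315
beam 3: φ=0°, α=30°
  d=(0.8660,0.5000)  start (5,1)  tX=0.7044 tY=1.5400  stride 1/|dx|=1.1547 1/|dy|=2.0000
    cross x-line → (6,1), t=0.7044 (wall)
  → r_3 = 0.7044
beam 4: φ=45°, α=75°
  d=(0.2588,0.9659)  start (5,1)  tX=2.3569 tY=0.7972  stride 1/|dx|=3.8637 1/|dy|=1.0353
    cross y-line → (5,2), t=0.7972
    cross y-line → (5,3), t=1.8324
    cross x-line → (6,3), t=2.3569 (wall)
  → r_4 = 2.3569
beam 5: φ=90°, α=120°
  d=(-0.5000,0.8660)  start (5,1)  tX=0.7800 tY=0.8891  stride 1/|dx|=2.0000 1/|dy|=1.1547
    cross x-line → (4,1), t=0.7800
    cross y-line → (4,2), t=0.8891
    cross y-line → (4,3), t=2.0438
    cross x-line → (3,3), t=2.7800
    cross y-line → (3,4), t=3.1985 (wall)
  → r_5 = 3.1985

ranges = [0.2656, 0.6315, 0.7044, 2.3569, 3.1985]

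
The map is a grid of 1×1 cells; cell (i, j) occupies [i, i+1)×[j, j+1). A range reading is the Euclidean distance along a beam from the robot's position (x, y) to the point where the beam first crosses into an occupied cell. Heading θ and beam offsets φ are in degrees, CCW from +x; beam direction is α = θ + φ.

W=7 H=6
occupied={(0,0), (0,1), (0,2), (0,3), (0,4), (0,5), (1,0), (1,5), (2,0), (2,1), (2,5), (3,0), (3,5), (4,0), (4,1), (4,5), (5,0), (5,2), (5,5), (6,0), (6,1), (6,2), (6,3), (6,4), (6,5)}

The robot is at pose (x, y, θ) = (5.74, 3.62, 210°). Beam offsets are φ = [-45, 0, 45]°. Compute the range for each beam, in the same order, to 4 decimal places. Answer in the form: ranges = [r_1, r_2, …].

ranges = [4.9072, 3.2400, 0.6419]

beam 1: φ=-45°, α=165°
  dir = (cos 165°, sin 165°) = (-0.9659, 0.2588); from cell (5,3)
  next x-line at t=0.7661, next y-line at t=1.4682; Δt_x=1.0353, Δt_y=3.8637
    x: enter (4,3) at t=0.7661
    y: enter (4,4) at t=1.4682
    x: enter (3,4) at t=1.8014
    x: enter (2,4) at t=2.8367
    x: enter (1,4) at t=3.8719
    x: enter (0,4) at t=4.9072 ← occupied
  → r_1 = 4.9072
beam 2: φ=0°, α=210°
  dir = (cos 210°, sin 210°) = (-0.8660, -0.5000); from cell (5,3)
  next x-line at t=0.8545, next y-line at t=1.2400; Δt_x=1.1547, Δt_y=2.0000
    x: enter (4,3) at t=0.8545
    y: enter (4,2) at t=1.2400
    x: enter (3,2) at t=2.0092
    x: enter (2,2) at t=3.1639
    y: enter (2,1) at t=3.2400 ← occupied
  → r_2 = 3.2400
beam 3: φ=45°, α=255°
  dir = (cos 255°, sin 255°) = (-0.2588, -0.9659); from cell (5,3)
  next x-line at t=2.8591, next y-line at t=0.6419; Δt_x=3.8637, Δt_y=1.0353
    y: enter (5,2) at t=0.6419 ← occupied
  → r_3 = 0.6419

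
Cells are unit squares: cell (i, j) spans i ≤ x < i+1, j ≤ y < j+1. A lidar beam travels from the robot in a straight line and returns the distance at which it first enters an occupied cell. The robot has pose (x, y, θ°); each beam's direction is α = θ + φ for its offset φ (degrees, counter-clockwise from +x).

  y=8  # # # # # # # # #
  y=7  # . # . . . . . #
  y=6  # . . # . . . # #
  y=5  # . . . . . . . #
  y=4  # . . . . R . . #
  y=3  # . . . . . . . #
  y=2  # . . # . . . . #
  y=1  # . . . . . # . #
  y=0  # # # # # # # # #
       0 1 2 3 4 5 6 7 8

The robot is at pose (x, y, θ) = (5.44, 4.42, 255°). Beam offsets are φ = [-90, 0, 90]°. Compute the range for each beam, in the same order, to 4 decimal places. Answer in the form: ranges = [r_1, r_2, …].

ranges = [4.5966, 3.5406, 2.6503]

beam 1: φ=-90°, α=165°
  dir = (cos 165°, sin 165°) = (-0.9659, 0.2588); from cell (5,4)
  next x-line at t=0.4555, next y-line at t=2.2409; Δt_x=1.0353, Δt_y=3.8637
    x: enter (4,4) at t=0.4555
    x: enter (3,4) at t=1.4908
    y: enter (3,5) at t=2.2409
    x: enter (2,5) at t=2.5261
    x: enter (1,5) at t=3.5614
    x: enter (0,5) at t=4.5966 ← occupied
  → r_1 = 4.5966
beam 2: φ=0°, α=255°
  dir = (cos 255°, sin 255°) = (-0.2588, -0.9659); from cell (5,4)
  next x-line at t=1.7000, next y-line at t=0.4348; Δt_x=3.8637, Δt_y=1.0353
    y: enter (5,3) at t=0.4348
    y: enter (5,2) at t=1.4701
    x: enter (4,2) at t=1.7000
    y: enter (4,1) at t=2.5054
    y: enter (4,0) at t=3.5406 ← occupied
  → r_2 = 3.5406
beam 3: φ=90°, α=345°
  dir = (cos 345°, sin 345°) = (0.9659, -0.2588); from cell (5,4)
  next x-line at t=0.5798, next y-line at t=1.6228; Δt_x=1.0353, Δt_y=3.8637
    x: enter (6,4) at t=0.5798
    x: enter (7,4) at t=1.6150
    y: enter (7,3) at t=1.6228
    x: enter (8,3) at t=2.6503 ← occupied
  → r_3 = 2.6503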